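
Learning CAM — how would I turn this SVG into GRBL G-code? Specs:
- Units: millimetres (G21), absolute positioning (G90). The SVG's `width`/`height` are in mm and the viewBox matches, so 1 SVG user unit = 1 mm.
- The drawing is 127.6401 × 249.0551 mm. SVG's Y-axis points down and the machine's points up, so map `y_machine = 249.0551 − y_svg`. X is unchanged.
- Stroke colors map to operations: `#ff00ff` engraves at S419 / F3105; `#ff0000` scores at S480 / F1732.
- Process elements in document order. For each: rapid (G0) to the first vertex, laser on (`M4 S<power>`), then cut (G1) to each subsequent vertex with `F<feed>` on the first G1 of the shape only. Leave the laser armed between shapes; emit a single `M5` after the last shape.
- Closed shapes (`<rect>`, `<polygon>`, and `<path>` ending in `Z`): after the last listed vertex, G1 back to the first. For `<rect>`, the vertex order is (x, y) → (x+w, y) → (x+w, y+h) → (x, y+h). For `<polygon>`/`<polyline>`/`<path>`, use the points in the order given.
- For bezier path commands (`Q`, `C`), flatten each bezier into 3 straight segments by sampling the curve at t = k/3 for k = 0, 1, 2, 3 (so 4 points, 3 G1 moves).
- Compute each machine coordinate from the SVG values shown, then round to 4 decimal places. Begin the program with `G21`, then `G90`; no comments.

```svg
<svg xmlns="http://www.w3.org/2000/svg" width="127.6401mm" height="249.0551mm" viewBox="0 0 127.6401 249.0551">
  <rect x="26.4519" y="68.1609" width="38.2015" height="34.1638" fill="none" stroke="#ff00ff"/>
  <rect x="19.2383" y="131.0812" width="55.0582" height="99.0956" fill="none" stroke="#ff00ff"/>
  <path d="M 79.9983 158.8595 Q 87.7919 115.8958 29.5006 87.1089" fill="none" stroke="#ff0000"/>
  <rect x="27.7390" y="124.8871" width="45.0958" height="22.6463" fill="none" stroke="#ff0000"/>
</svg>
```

G21
G90
G0 X26.4519 Y180.8942
M4 S419
G1 X64.6534 Y180.8942 F3105
G1 X64.6534 Y146.7304
G1 X26.4519 Y146.7304
G1 X26.4519 Y180.8942
G0 X19.2383 Y117.9739
M4 S419
G1 X74.2965 Y117.9739 F3105
G1 X74.2965 Y18.8783
G1 X19.2383 Y18.8783
G1 X19.2383 Y117.9739
G0 X79.9983 Y90.1956
M4 S480
G1 X77.8513 Y117.2629 F1732
G1 X61.0187 Y141.1797
G1 X29.5006 Y161.9462
G0 X27.7390 Y124.1680
M4 S480
G1 X72.8348 Y124.1680 F1732
G1 X72.8348 Y101.5217
G1 X27.7390 Y101.5217
G1 X27.7390 Y124.1680
M5

1 u = 1 mm; y_m = 249.0551 − y.

[1] `<rect>` rectangle, #ff00ff→engrave S419 F3105: (26.4519,180.8942) → (64.6534,180.8942) → (64.6534,146.7304) → (26.4519,146.7304) → (26.4519,180.8942) (closed)

[2] `<rect>` rectangle, #ff00ff→engrave S419 F3105: (19.2383,117.9739) → (74.2965,117.9739) → (74.2965,18.8783) → (19.2383,18.8783) → (19.2383,117.9739) (closed)

[3] `<path>` quadratic bezier, #ff0000→score S480 F1732: (79.9983,90.1956) → (77.8513,117.2629) → (61.0187,141.1797) → (29.5006,161.9462)

[4] `<rect>` rectangle, #ff0000→score S480 F1732: (27.7390,124.1680) → (72.8348,124.1680) → (72.8348,101.5217) → (27.7390,101.5217) → (27.7390,124.1680) (closed)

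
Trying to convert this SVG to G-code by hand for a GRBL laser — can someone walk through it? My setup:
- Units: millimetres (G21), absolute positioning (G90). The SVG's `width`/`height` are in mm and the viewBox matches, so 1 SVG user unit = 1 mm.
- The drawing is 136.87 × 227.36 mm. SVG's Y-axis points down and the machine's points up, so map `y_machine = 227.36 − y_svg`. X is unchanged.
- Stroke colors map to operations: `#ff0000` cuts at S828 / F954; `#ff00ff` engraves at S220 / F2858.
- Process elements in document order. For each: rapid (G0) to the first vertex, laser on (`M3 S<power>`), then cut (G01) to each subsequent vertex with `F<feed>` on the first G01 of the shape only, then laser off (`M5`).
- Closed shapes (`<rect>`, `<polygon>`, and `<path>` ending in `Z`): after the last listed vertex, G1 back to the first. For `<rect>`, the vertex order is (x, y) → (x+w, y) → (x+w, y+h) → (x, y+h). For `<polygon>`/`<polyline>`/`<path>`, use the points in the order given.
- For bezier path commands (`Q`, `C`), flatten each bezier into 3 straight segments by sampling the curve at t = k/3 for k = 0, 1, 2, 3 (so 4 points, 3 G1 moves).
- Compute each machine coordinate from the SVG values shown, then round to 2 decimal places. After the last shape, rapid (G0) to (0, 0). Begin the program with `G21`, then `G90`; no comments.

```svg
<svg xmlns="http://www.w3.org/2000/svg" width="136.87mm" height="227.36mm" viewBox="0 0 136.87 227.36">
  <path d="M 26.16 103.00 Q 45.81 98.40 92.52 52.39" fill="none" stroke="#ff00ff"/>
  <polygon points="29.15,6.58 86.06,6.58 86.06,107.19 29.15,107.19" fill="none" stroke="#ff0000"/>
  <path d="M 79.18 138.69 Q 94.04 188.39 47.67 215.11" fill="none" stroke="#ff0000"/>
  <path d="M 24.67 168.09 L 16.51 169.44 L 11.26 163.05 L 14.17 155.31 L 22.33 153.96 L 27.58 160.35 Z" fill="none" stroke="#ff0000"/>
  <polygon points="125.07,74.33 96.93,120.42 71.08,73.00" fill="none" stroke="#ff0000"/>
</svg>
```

G21
G90
G0 X26.16 Y124.36
M3 S220
G01 X42.27 Y132.03 F2858
G01 X64.39 Y148.90
G01 X92.52 Y174.97
M5
G0 X29.15 Y220.78
M3 S828
G01 X86.06 Y220.78 F954
G01 X86.06 Y120.17
G01 X29.15 Y120.17
G01 X29.15 Y220.78
M5
G0 X79.18 Y88.67
M3 S828
G01 X82.28 Y58.09 F954
G01 X71.78 Y32.62
G01 X47.67 Y12.25
M5
G0 X24.67 Y59.27
M3 S828
G01 X16.51 Y57.92 F954
G01 X11.26 Y64.31
G01 X14.17 Y72.05
G01 X22.33 Y73.40
G01 X27.58 Y67.01
G01 X24.67 Y59.27
M5
G0 X125.07 Y153.03
M3 S828
G01 X96.93 Y106.94 F954
G01 X71.08 Y154.36
G01 X125.07 Y153.03
M5
G0 X0.00 Y0.00

1 u = 1 mm; y_m = 227.36 − y.

[1] `<path>` quadratic bezier, #ff00ff→engrave S220 F2858: (26.16,124.36) → (42.27,132.03) → (64.39,148.90) → (92.52,174.97)

[2] `<polygon>` rectangle, #ff0000→cut S828 F954: (29.15,220.78) → (86.06,220.78) → (86.06,120.17) → (29.15,120.17) → (29.15,220.78) (closed)

[3] `<path>` quadratic bezier, #ff0000→cut S828 F954: (79.18,88.67) → (82.28,58.09) → (71.78,32.62) → (47.67,12.25)

[4] `<path>` regular polygon, #ff0000→cut S828 F954: (24.67,59.27) → (16.51,57.92) → (11.26,64.31) → (14.17,72.05) → (22.33,73.40) → (27.58,67.01) → (24.67,59.27) (closed)

[5] `<polygon>` regular polygon, #ff0000→cut S828 F954: (125.07,153.03) → (96.93,106.94) → (71.08,154.36) → (125.07,153.03) (closed)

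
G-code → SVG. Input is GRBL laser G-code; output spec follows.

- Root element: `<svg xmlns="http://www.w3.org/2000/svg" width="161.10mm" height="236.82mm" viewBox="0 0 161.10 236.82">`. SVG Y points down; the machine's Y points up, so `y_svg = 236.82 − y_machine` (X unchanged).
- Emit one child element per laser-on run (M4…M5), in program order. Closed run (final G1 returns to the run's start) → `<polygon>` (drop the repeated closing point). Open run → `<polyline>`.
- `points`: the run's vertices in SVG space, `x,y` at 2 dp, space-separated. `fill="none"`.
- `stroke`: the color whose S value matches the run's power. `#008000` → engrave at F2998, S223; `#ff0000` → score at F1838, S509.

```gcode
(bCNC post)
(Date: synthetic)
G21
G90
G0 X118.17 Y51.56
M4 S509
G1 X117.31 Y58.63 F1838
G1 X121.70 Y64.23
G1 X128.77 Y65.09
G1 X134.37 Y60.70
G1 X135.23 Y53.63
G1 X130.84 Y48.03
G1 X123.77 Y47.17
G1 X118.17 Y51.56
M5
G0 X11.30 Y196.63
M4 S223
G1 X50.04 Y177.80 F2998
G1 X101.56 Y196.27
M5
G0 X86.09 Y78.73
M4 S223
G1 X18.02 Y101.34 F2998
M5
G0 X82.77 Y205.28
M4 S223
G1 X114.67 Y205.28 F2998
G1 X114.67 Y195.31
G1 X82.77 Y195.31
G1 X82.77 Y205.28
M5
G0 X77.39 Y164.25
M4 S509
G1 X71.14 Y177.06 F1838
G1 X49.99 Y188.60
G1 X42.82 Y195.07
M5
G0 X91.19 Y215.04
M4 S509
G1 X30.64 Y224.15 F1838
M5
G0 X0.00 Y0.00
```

Machine Y-up, SVG Y-down with viewBox height 236.82, so y_svg = 236.82 − y_machine; X carries over.

Run 1: power S509 maps to stroke `#ff0000` (score). The run returns to its start, so emit a `<polygon>` with points (Y-flipped): 118.17,185.26 117.31,178.19 121.70,172.59 128.77,171.73 134.37,176.12 135.23,183.19 130.84,188.79 123.77,189.65.

Run 2: the run's S223 means `#008000` (engrave). The run is open, so emit a `<polyline>` with points (Y-flipped): 11.30,40.19 50.04,59.02 101.56,40.55.

Run 3: S223 ⇒ engrave layer `#008000`. The run is open, so emit a `<polyline>` with points (Y-flipped): 86.09,158.09 18.02,135.48.

Run 4: S223 ⇒ engrave layer `#008000`. The run returns to its start, so emit a `<polygon>` with points (Y-flipped): 82.77,31.54 114.67,31.54 114.67,41.51 82.77,41.51.

Run 5: S509 ⇒ score layer `#ff0000`. The run is open, so emit a `<polyline>` with points (Y-flipped): 77.39,72.57 71.14,59.76 49.99,48.22 42.82,41.75.

Run 6: S509 ⇒ score layer `#ff0000`. The run is open, so emit a `<polyline>` with points (Y-flipped): 91.19,21.78 30.64,12.67.

<svg xmlns="http://www.w3.org/2000/svg" width="161.10mm" height="236.82mm" viewBox="0 0 161.10 236.82">
  <polygon points="118.17,185.26 117.31,178.19 121.70,172.59 128.77,171.73 134.37,176.12 135.23,183.19 130.84,188.79 123.77,189.65" fill="none" stroke="#ff0000"/>
  <polyline points="11.30,40.19 50.04,59.02 101.56,40.55" fill="none" stroke="#008000"/>
  <polyline points="86.09,158.09 18.02,135.48" fill="none" stroke="#008000"/>
  <polygon points="82.77,31.54 114.67,31.54 114.67,41.51 82.77,41.51" fill="none" stroke="#008000"/>
  <polyline points="77.39,72.57 71.14,59.76 49.99,48.22 42.82,41.75" fill="none" stroke="#ff0000"/>
  <polyline points="91.19,21.78 30.64,12.67" fill="none" stroke="#ff0000"/>
</svg>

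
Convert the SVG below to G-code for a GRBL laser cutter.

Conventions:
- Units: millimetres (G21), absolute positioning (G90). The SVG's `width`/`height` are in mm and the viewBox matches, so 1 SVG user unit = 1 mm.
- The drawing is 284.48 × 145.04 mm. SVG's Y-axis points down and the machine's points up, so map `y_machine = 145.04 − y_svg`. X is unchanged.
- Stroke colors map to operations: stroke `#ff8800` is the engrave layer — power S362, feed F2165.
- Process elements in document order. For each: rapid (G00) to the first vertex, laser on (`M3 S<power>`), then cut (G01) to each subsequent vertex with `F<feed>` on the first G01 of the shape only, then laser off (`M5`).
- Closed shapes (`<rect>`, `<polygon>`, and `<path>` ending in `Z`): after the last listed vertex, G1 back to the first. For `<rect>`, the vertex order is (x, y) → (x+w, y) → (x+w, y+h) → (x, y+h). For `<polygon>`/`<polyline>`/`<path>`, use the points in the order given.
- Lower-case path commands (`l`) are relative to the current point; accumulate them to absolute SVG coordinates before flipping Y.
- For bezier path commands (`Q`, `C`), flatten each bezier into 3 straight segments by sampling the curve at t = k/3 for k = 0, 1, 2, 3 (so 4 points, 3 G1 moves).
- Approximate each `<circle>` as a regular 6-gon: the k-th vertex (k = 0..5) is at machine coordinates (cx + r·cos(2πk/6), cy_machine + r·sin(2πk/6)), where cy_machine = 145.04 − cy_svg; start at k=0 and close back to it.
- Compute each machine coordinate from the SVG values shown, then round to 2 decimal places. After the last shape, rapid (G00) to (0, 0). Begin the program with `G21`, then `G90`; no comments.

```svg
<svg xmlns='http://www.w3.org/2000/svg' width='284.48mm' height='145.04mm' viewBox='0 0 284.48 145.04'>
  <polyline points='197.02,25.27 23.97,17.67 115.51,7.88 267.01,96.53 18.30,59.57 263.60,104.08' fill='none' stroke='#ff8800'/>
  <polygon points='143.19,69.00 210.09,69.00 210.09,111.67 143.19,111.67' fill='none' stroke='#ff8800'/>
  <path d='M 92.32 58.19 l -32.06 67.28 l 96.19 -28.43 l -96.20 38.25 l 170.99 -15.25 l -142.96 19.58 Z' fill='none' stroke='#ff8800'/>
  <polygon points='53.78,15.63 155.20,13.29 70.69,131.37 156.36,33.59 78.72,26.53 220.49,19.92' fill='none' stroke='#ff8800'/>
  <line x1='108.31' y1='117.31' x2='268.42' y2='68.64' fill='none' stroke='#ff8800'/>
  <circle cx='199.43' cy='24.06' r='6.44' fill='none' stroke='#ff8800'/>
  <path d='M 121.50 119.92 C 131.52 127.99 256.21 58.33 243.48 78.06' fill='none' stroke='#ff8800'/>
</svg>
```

G21
G90
G00 X197.02 Y119.77
M3 S362
G01 X23.97 Y127.37 F2165
G01 X115.51 Y137.16
G01 X267.01 Y48.51
G01 X18.30 Y85.47
G01 X263.60 Y40.96
M5
G00 X143.19 Y76.04
M3 S362
G01 X210.09 Y76.04 F2165
G01 X210.09 Y33.37
G01 X143.19 Y33.37
G01 X143.19 Y76.04
M5
G00 X92.32 Y86.85
M3 S362
G01 X60.26 Y19.57 F2165
G01 X156.45 Y48.00
G01 X60.25 Y9.75
G01 X231.24 Y25.00
G01 X88.28 Y5.42
G01 X92.32 Y86.85
M5
G00 X53.78 Y129.41
M3 S362
G01 X155.20 Y131.75 F2165
G01 X70.69 Y13.67
G01 X156.36 Y111.45
G01 X78.72 Y118.51
G01 X220.49 Y125.12
G01 X53.78 Y129.41
M5
G00 X108.31 Y27.73
M3 S362
G01 X268.42 Y76.40 F2165
M5
G00 X205.87 Y120.98
M3 S362
G01 X202.65 Y126.56 F2165
G01 X196.21 Y126.56
G01 X192.99 Y120.98
G01 X196.21 Y115.40
G01 X202.65 Y115.40
G01 X205.87 Y120.98
M5
G00 X121.50 Y25.12
M3 S362
G01 X160.41 Y36.77 F2165
G01 X219.74 Y63.10
G01 X243.48 Y66.98
M5
G00 X0.00 Y0.00

viewBox `0 0 284.48 145.04` with mm width/height → 1 unit = 1 mm. Flip: y_m = 145.04 − y_svg.

**Shape 1** — `<polyline>` open polyline, stroke `#ff8800` → engrave (S362, F2165). Machine vertices: (197.02,119.77) → (23.97,127.37) → (115.51,137.16) → (267.01,48.51) → (18.30,85.47) → (263.60,40.96). Open path.

**Shape 2** — `<polygon>` rectangle, stroke `#ff8800` → engrave (S362, F2165). Machine vertices: (143.19,76.04) → (210.09,76.04) → (210.09,33.37) → (143.19,33.37) → (143.19,76.04). Closed: final G1 returns to the first vertex.

**Shape 3** — `<path>` closed polygon, stroke `#ff8800` → engrave (S362, F2165). Machine vertices: (92.32,86.85) → (60.26,19.57) → (156.45,48.00) → (60.25,9.75) → (231.24,25.00) → (88.28,5.42) → (92.32,86.85). Closed: final G1 returns to the first vertex.

**Shape 4** — `<polygon>` closed polygon, stroke `#ff8800` → engrave (S362, F2165). Machine vertices: (53.78,129.41) → (155.20,131.75) → (70.69,13.67) → (156.36,111.45) → (78.72,118.51) → (220.49,125.12) → (53.78,129.41). Closed: final G1 returns to the first vertex.

**Shape 5** — `<line>` line segment, stroke `#ff8800` → engrave (S362, F2165). Machine vertices: (108.31,27.73) → (268.42,76.40). Open path.

**Shape 6** — `<circle>` circle, stroke `#ff8800` → engrave (S362, F2165). Machine vertices: (205.87,120.98) → (202.65,126.56) → (196.21,126.56) → (192.99,120.98) → (196.21,115.40) → (202.65,115.40) → (205.87,120.98). Closed: final G1 returns to the first vertex.

**Shape 7** — `<path>` cubic bezier, stroke `#ff8800` → engrave (S362, F2165). Control points (SVG): P0=(121.50,119.92), P1=(131.52,127.99), P2=(256.21,58.33), P3=(243.48,78.06); sampled at t=k/3. Machine vertices: (121.50,25.12) → (160.41,36.77) → (219.74,63.10) → (243.48,66.98). Open path.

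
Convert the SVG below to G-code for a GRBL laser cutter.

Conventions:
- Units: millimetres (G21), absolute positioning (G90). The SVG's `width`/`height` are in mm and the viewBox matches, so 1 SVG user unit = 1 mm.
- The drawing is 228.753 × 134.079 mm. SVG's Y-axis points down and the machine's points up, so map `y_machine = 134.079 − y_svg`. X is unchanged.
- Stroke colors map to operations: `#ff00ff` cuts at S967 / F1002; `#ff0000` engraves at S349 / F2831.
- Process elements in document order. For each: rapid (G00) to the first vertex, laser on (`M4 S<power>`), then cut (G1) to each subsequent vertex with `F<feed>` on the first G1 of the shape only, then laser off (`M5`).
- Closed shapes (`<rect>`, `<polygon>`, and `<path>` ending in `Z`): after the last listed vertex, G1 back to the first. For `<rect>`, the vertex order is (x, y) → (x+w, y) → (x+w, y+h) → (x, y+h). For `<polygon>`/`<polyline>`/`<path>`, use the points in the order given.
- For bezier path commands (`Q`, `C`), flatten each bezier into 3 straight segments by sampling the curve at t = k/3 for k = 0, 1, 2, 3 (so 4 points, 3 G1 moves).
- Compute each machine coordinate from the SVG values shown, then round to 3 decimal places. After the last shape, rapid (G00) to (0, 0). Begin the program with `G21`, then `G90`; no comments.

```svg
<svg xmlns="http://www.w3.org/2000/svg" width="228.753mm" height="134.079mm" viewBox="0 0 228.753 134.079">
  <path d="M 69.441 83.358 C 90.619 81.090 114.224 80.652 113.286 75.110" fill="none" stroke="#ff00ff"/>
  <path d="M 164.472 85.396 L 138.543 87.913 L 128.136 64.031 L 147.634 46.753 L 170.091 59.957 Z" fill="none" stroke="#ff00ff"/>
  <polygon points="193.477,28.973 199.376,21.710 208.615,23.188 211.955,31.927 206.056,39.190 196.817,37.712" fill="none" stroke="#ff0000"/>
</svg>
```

viewBox `0 0 228.753 134.079` with mm width/height → 1 unit = 1 mm. Flip: y_m = 134.079 − y_svg.

**Shape 1** — `<path>` cubic bezier, stroke `#ff00ff` → cut (S967, F1002). Control points (SVG): P0=(69.441,83.358), P1=(90.619,81.090), P2=(114.224,80.652), P3=(113.286,75.110); sampled at t=k/3. Machine vertices: (69.441,50.721) → (90.429,52.636) → (107.042,54.872) → (113.286,58.969). Open path.

**Shape 2** — `<path>` regular polygon, stroke `#ff00ff` → cut (S967, F1002). Machine vertices: (164.472,48.683) → (138.543,46.166) → (128.136,70.048) → (147.634,87.326) → (170.091,74.122) → (164.472,48.683). Closed: final G1 returns to the first vertex.

**Shape 3** — `<polygon>` regular polygon, stroke `#ff0000` → engrave (S349, F2831). Machine vertices: (193.477,105.106) → (199.376,112.369) → (208.615,110.891) → (211.955,102.152) → (206.056,94.889) → (196.817,96.367) → (193.477,105.106). Closed: final G1 returns to the first vertex.

G21
G90
G00 X69.441 Y50.721
M4 S967
G1 X90.429 Y52.636 F1002
G1 X107.042 Y54.872
G1 X113.286 Y58.969
M5
G00 X164.472 Y48.683
M4 S967
G1 X138.543 Y46.166 F1002
G1 X128.136 Y70.048
G1 X147.634 Y87.326
G1 X170.091 Y74.122
G1 X164.472 Y48.683
M5
G00 X193.477 Y105.106
M4 S349
G1 X199.376 Y112.369 F2831
G1 X208.615 Y110.891
G1 X211.955 Y102.152
G1 X206.056 Y94.889
G1 X196.817 Y96.367
G1 X193.477 Y105.106
M5
G00 X0.000 Y0.000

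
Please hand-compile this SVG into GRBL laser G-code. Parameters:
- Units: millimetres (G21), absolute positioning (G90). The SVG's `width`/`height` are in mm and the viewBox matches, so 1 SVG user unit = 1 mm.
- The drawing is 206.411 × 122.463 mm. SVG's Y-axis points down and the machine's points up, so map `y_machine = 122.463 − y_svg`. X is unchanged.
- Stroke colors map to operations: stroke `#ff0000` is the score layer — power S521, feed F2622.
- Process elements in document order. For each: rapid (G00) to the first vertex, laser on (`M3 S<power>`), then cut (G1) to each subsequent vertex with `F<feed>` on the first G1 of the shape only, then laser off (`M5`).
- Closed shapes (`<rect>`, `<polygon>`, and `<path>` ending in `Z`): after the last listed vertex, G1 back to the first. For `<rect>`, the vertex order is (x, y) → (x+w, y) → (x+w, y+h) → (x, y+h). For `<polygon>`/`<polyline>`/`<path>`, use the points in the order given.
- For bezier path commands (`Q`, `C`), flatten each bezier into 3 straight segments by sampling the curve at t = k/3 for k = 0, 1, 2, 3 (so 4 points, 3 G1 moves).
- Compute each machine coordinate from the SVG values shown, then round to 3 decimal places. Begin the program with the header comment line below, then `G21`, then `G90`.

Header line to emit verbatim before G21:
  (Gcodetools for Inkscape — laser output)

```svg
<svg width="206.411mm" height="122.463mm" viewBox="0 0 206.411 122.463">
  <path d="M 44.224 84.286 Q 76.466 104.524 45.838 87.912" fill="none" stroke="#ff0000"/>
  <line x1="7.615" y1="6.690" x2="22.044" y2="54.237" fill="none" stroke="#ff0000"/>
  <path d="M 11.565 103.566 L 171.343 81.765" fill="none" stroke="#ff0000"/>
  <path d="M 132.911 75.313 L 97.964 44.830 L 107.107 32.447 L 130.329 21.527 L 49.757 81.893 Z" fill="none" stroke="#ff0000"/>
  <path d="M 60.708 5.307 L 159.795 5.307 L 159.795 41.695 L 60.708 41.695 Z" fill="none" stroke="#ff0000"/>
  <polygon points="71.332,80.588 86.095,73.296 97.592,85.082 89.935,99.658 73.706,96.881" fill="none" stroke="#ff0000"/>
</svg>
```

(Gcodetools for Inkscape — laser output)
G21
G90
G00 X44.224 Y38.177
M3 S521
G1 X58.733 Y28.779 F2622
G1 X59.271 Y27.571
G1 X45.838 Y34.551
M5
G00 X7.615 Y115.773
M3 S521
G1 X22.044 Y68.226 F2622
M5
G00 X11.565 Y18.897
M3 S521
G1 X171.343 Y40.698 F2622
M5
G00 X132.911 Y47.150
M3 S521
G1 X97.964 Y77.633 F2622
G1 X107.107 Y90.016
G1 X130.329 Y100.936
G1 X49.757 Y40.570
G1 X132.911 Y47.150
M5
G00 X60.708 Y117.156
M3 S521
G1 X159.795 Y117.156 F2622
G1 X159.795 Y80.768
G1 X60.708 Y80.768
G1 X60.708 Y117.156
M5
G00 X71.332 Y41.875
M3 S521
G1 X86.095 Y49.167 F2622
G1 X97.592 Y37.381
G1 X89.935 Y22.805
G1 X73.706 Y25.582
G1 X71.332 Y41.875
M5

1 u = 1 mm; y_m = 122.463 − y.

[1] `<path>` quadratic bezier, #ff0000→score S521 F2622: (44.224,38.177) → (58.733,28.779) → (59.271,27.571) → (45.838,34.551)

[2] `<line>` line segment, #ff0000→score S521 F2622: (7.615,115.773) → (22.044,68.226)

[3] `<path>` line segment, #ff0000→score S521 F2622: (11.565,18.897) → (171.343,40.698)

[4] `<path>` closed polygon, #ff0000→score S521 F2622: (132.911,47.150) → (97.964,77.633) → (107.107,90.016) → (130.329,100.936) → (49.757,40.570) → (132.911,47.150) (closed)

[5] `<path>` rectangle, #ff0000→score S521 F2622: (60.708,117.156) → (159.795,117.156) → (159.795,80.768) → (60.708,80.768) → (60.708,117.156) (closed)

[6] `<polygon>` regular polygon, #ff0000→score S521 F2622: (71.332,41.875) → (86.095,49.167) → (97.592,37.381) → (89.935,22.805) → (73.706,25.582) → (71.332,41.875) (closed)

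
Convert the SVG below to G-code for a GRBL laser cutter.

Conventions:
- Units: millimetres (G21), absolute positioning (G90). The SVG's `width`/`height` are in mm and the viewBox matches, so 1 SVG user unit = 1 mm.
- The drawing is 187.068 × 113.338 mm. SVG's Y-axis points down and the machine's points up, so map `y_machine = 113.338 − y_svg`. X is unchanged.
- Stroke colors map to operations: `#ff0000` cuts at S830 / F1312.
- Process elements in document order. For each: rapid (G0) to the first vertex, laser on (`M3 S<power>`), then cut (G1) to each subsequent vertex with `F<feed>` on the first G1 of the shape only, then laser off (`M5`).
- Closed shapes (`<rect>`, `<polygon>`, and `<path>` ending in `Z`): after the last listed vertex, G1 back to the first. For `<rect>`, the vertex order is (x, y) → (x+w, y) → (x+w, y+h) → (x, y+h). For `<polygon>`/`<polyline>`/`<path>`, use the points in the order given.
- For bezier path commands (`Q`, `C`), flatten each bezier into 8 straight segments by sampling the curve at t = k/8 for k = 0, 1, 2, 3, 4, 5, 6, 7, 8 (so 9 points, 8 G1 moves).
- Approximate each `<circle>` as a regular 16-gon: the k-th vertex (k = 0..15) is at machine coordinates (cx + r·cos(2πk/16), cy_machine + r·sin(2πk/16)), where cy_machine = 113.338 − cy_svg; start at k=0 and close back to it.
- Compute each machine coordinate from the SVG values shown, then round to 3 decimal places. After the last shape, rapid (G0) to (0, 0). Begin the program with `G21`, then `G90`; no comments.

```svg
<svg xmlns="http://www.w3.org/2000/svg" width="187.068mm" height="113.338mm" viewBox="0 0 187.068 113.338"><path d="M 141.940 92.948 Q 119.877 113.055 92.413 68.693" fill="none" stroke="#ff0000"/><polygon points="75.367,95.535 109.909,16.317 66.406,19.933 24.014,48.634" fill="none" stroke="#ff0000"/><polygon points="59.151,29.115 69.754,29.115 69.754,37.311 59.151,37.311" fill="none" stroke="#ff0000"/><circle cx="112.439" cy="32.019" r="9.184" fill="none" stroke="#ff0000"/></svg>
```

viewBox `0 0 187.068 113.338` with mm width/height → 1 unit = 1 mm. Flip: y_m = 113.338 − y_svg.

**Shape 1** — `<path>` quadratic bezier, stroke `#ff0000` → cut (S830, F1312). Control points (SVG): P0=(141.940,92.948), P1=(119.877,113.055), P2=(92.413,68.693); sampled at t=k/8. Machine vertices: (141.940,20.390) → (136.340,16.371) → (130.571,14.366) → (124.633,14.376) → (118.527,16.400) → (112.251,20.439) → (105.807,26.493) → (99.195,34.562) → (92.413,44.645). Open path.

**Shape 2** — `<polygon>` closed polygon, stroke `#ff0000` → cut (S830, F1312). Machine vertices: (75.367,17.803) → (109.909,97.021) → (66.406,93.405) → (24.014,64.704) → (75.367,17.803). Closed: final G1 returns to the first vertex.

**Shape 3** — `<polygon>` rectangle, stroke `#ff0000` → cut (S830, F1312). Machine vertices: (59.151,84.223) → (69.754,84.223) → (69.754,76.027) → (59.151,76.027) → (59.151,84.223). Closed: final G1 returns to the first vertex.

**Shape 4** — `<circle>` circle, stroke `#ff0000` → cut (S830, F1312). Machine vertices: (121.623,81.319) → (120.924,84.834) → (118.933,87.813) → (115.954,89.804) → (112.439,90.503) → (108.924,89.804) → (105.945,87.813) → (103.954,84.834) → (103.255,81.319) → (103.954,77.804) → (105.945,74.825) → (108.924,72.834) → (112.439,72.135) → (115.954,72.834) → (118.933,74.825) → (120.924,77.804) → (121.623,81.319). Closed: final G1 returns to the first vertex.

G21
G90
G0 X141.940 Y20.390
M3 S830
G1 X136.340 Y16.371 F1312
G1 X130.571 Y14.366
G1 X124.633 Y14.376
G1 X118.527 Y16.400
G1 X112.251 Y20.439
G1 X105.807 Y26.493
G1 X99.195 Y34.562
G1 X92.413 Y44.645
M5
G0 X75.367 Y17.803
M3 S830
G1 X109.909 Y97.021 F1312
G1 X66.406 Y93.405
G1 X24.014 Y64.704
G1 X75.367 Y17.803
M5
G0 X59.151 Y84.223
M3 S830
G1 X69.754 Y84.223 F1312
G1 X69.754 Y76.027
G1 X59.151 Y76.027
G1 X59.151 Y84.223
M5
G0 X121.623 Y81.319
M3 S830
G1 X120.924 Y84.834 F1312
G1 X118.933 Y87.813
G1 X115.954 Y89.804
G1 X112.439 Y90.503
G1 X108.924 Y89.804
G1 X105.945 Y87.813
G1 X103.954 Y84.834
G1 X103.255 Y81.319
G1 X103.954 Y77.804
G1 X105.945 Y74.825
G1 X108.924 Y72.834
G1 X112.439 Y72.135
G1 X115.954 Y72.834
G1 X118.933 Y74.825
G1 X120.924 Y77.804
G1 X121.623 Y81.319
M5
G0 X0.000 Y0.000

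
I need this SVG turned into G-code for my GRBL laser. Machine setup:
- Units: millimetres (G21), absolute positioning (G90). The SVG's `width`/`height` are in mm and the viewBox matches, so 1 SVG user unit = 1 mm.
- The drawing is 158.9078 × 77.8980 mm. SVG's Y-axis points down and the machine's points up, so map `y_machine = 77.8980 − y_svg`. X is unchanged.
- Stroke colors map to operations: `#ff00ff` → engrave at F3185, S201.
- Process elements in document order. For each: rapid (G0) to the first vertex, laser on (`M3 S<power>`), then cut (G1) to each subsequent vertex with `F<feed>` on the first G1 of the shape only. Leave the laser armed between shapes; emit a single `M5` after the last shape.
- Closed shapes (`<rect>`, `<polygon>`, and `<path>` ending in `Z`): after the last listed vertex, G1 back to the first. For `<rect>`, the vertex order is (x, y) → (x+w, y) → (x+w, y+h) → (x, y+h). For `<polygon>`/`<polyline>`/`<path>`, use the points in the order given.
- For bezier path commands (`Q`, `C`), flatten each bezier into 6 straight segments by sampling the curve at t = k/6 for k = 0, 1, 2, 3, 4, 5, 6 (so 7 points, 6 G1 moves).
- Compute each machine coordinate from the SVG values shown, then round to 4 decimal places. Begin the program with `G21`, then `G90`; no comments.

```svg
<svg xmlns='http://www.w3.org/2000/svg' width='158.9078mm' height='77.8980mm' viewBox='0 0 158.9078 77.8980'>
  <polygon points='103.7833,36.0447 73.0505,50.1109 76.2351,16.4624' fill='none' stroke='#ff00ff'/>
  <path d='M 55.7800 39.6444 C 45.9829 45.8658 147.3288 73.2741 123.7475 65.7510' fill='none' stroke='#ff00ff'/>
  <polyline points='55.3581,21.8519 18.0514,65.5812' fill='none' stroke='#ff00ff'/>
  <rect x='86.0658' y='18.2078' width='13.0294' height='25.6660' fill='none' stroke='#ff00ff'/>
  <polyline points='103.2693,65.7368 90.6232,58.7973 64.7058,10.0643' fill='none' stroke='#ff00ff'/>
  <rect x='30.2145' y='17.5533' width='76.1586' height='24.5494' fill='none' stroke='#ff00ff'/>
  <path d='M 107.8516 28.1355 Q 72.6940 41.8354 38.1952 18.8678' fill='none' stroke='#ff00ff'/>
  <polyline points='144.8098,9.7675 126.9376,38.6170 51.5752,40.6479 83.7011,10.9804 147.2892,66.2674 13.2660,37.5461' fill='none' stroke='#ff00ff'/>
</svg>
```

G21
G90
G0 X103.7833 Y41.8533
M3 S201
G1 X73.0505 Y27.7871 F3185
G1 X76.2351 Y61.4356
G1 X103.7833 Y41.8533
G0 X55.7800 Y38.2536
M3 S201
G1 X59.0504 Y33.6371 F3185
G1 X74.2872 Y27.0484
G1 X94.9328 Y20.0461
G1 X114.4297 Y14.1892
G1 X126.2205 Y11.0366
G1 X123.7475 Y12.1470
G0 X55.3581 Y56.0461
M3 S201
G1 X18.0514 Y12.3168 F3185
G0 X86.0658 Y59.6902
M3 S201
G1 X99.0952 Y59.6902 F3185
G1 X99.0952 Y34.0242
G1 X86.0658 Y34.0242
G1 X86.0658 Y59.6902
G0 X103.2693 Y12.1612
M3 S201
G1 X90.6232 Y19.1007 F3185
G1 X64.7058 Y67.8337
G0 X30.2145 Y60.3447
M3 S201
G1 X106.3731 Y60.3447 F3185
G1 X106.3731 Y35.7953
G1 X30.2145 Y35.7953
G1 X30.2145 Y60.3447
G0 X107.8516 Y49.7625
M3 S201
G1 X96.1507 Y46.2144 F3185
G1 X84.4864 Y44.7034
G1 X72.8587 Y45.2295
G1 X61.2676 Y47.7926
G1 X49.7131 Y52.3929
G1 X38.1952 Y59.0302
G0 X144.8098 Y68.1305
M3 S201
G1 X126.9376 Y39.2810 F3185
G1 X51.5752 Y37.2501
G1 X83.7011 Y66.9176
G1 X147.2892 Y11.6306
G1 X13.2660 Y40.3519
M5

viewBox `0 0 158.9078 77.8980` with mm width/height → 1 unit = 1 mm. Flip: y_m = 77.8980 − y_svg.

**Shape 1** — `<polygon>` regular polygon, stroke `#ff00ff` → engrave (S201, F3185). Machine vertices: (103.7833,41.8533) → (73.0505,27.7871) → (76.2351,61.4356) → (103.7833,41.8533). Closed: final G1 returns to the first vertex.

**Shape 2** — `<path>` cubic bezier, stroke `#ff00ff` → engrave (S201, F3185). Control points (SVG): P0=(55.7800,39.6444), P1=(45.9829,45.8658), P2=(147.3288,73.2741), P3=(123.7475,65.7510); sampled at t=k/6. Machine vertices: (55.7800,38.2536) → (59.0504,33.6371) → (74.2872,27.0484) → (94.9328,20.0461) → (114.4297,14.1892) → (126.2205,11.0366) → (123.7475,12.1470). Open path.

**Shape 3** — `<polyline>` line segment, stroke `#ff00ff` → engrave (S201, F3185). Machine vertices: (55.3581,56.0461) → (18.0514,12.3168). Open path.

**Shape 4** — `<rect>` rectangle, stroke `#ff00ff` → engrave (S201, F3185). Machine vertices: (86.0658,59.6902) → (99.0952,59.6902) → (99.0952,34.0242) → (86.0658,34.0242) → (86.0658,59.6902). Closed: final G1 returns to the first vertex.

**Shape 5** — `<polyline>` open polyline, stroke `#ff00ff` → engrave (S201, F3185). Machine vertices: (103.2693,12.1612) → (90.6232,19.1007) → (64.7058,67.8337). Open path.

**Shape 6** — `<rect>` rectangle, stroke `#ff00ff` → engrave (S201, F3185). Machine vertices: (30.2145,60.3447) → (106.3731,60.3447) → (106.3731,35.7953) → (30.2145,35.7953) → (30.2145,60.3447). Closed: final G1 returns to the first vertex.

**Shape 7** — `<path>` quadratic bezier, stroke `#ff00ff` → engrave (S201, F3185). Control points (SVG): P0=(107.8516,28.1355), P1=(72.6940,41.8354), P2=(38.1952,18.8678); sampled at t=k/6. Machine vertices: (107.8516,49.7625) → (96.1507,46.2144) → (84.4864,44.7034) → (72.8587,45.2295) → (61.2676,47.7926) → (49.7131,52.3929) → (38.1952,59.0302). Open path.

**Shape 8** — `<polyline>` open polyline, stroke `#ff00ff` → engrave (S201, F3185). Machine vertices: (144.8098,68.1305) → (126.9376,39.2810) → (51.5752,37.2501) → (83.7011,66.9176) → (147.2892,11.6306) → (13.2660,40.3519). Open path.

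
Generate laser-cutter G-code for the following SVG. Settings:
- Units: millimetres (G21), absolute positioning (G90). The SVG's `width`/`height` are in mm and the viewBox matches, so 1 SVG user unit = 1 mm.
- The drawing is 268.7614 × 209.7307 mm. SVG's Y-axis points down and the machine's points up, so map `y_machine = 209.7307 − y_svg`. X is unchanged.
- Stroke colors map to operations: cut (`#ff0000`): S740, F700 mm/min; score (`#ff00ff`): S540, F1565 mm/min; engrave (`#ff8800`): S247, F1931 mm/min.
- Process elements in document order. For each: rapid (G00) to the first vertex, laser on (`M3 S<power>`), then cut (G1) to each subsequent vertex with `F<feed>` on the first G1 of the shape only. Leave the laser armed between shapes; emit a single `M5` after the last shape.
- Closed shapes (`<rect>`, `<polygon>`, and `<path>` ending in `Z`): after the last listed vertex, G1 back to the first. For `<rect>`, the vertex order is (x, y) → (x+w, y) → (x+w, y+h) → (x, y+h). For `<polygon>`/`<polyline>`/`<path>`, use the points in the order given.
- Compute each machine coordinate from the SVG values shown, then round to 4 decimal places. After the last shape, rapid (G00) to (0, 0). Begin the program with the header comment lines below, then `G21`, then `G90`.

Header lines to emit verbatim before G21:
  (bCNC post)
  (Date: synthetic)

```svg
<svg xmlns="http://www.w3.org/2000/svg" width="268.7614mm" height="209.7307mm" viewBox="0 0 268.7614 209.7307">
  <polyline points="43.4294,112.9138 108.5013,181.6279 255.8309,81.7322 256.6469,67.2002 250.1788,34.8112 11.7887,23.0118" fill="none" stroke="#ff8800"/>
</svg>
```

(bCNC post)
(Date: synthetic)
G21
G90
G00 X43.4294 Y96.8169
M3 S247
G1 X108.5013 Y28.1028 F1931
G1 X255.8309 Y127.9985
G1 X256.6469 Y142.5305
G1 X250.1788 Y174.9195
G1 X11.7887 Y186.7189
M5
G00 X0.0000 Y0.0000

1 u = 1 mm; y_m = 209.7307 − y.

[1] `<polyline>` open polyline, #ff8800→engrave S247 F1931: (43.4294,96.8169) → (108.5013,28.1028) → (255.8309,127.9985) → (256.6469,142.5305) → (250.1788,174.9195) → (11.7887,186.7189)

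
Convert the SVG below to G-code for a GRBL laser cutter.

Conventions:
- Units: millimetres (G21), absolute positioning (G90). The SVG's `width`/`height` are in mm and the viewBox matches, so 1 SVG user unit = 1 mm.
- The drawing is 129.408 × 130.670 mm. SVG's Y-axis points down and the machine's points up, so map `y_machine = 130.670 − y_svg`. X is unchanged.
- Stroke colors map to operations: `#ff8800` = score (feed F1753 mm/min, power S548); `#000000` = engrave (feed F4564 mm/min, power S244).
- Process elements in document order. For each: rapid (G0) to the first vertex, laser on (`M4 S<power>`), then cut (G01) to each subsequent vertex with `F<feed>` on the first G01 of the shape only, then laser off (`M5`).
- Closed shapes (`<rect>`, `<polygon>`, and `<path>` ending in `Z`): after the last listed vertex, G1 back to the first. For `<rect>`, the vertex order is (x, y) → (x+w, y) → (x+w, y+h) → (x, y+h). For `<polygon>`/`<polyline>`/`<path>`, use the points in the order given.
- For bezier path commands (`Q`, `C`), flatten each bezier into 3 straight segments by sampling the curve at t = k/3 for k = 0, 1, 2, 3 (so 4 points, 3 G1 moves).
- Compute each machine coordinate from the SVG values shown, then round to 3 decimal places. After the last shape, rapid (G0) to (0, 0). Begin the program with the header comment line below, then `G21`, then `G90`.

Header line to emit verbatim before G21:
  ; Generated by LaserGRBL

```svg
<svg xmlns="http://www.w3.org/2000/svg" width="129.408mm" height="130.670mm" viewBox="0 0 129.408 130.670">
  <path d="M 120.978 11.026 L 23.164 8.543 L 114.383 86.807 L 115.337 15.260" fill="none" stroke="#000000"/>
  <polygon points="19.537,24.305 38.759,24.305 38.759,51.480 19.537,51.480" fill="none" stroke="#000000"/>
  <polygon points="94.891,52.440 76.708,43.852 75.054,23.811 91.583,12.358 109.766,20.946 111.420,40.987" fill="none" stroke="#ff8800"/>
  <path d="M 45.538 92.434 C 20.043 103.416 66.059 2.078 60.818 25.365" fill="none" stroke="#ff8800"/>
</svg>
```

viewBox `0 0 129.408 130.670` with mm width/height → 1 unit = 1 mm. Flip: y_m = 130.670 − y_svg.

**Shape 1** — `<path>` open polyline, stroke `#000000` → engrave (S244, F4564). Machine vertices: (120.978,119.644) → (23.164,122.127) → (114.383,43.863) → (115.337,115.410). Open path.

**Shape 2** — `<polygon>` rectangle, stroke `#000000` → engrave (S244, F4564). Machine vertices: (19.537,106.365) → (38.759,106.365) → (38.759,79.190) → (19.537,79.190) → (19.537,106.365). Closed: final G1 returns to the first vertex.

**Shape 3** — `<polygon>` regular polygon, stroke `#ff8800` → score (S548, F1753). Machine vertices: (94.891,78.230) → (76.708,86.818) → (75.054,106.859) → (91.583,118.312) → (109.766,109.724) → (111.420,89.683) → (94.891,78.230). Closed: final G1 returns to the first vertex.

**Shape 4** — `<path>` cubic bezier, stroke `#ff8800` → score (S548, F1753). Control points (SVG): P0=(45.538,92.434), P1=(20.043,103.416), P2=(66.059,2.078), P3=(60.818,25.365); sampled at t=k/3. Machine vertices: (45.538,38.236) → (39.333,55.918) → (53.520,95.826) → (60.818,105.305). Open path.

; Generated by LaserGRBL
G21
G90
G0 X120.978 Y119.644
M4 S244
G01 X23.164 Y122.127 F4564
G01 X114.383 Y43.863
G01 X115.337 Y115.410
M5
G0 X19.537 Y106.365
M4 S244
G01 X38.759 Y106.365 F4564
G01 X38.759 Y79.190
G01 X19.537 Y79.190
G01 X19.537 Y106.365
M5
G0 X94.891 Y78.230
M4 S548
G01 X76.708 Y86.818 F1753
G01 X75.054 Y106.859
G01 X91.583 Y118.312
G01 X109.766 Y109.724
G01 X111.420 Y89.683
G01 X94.891 Y78.230
M5
G0 X45.538 Y38.236
M4 S548
G01 X39.333 Y55.918 F1753
G01 X53.520 Y95.826
G01 X60.818 Y105.305
M5
G0 X0.000 Y0.000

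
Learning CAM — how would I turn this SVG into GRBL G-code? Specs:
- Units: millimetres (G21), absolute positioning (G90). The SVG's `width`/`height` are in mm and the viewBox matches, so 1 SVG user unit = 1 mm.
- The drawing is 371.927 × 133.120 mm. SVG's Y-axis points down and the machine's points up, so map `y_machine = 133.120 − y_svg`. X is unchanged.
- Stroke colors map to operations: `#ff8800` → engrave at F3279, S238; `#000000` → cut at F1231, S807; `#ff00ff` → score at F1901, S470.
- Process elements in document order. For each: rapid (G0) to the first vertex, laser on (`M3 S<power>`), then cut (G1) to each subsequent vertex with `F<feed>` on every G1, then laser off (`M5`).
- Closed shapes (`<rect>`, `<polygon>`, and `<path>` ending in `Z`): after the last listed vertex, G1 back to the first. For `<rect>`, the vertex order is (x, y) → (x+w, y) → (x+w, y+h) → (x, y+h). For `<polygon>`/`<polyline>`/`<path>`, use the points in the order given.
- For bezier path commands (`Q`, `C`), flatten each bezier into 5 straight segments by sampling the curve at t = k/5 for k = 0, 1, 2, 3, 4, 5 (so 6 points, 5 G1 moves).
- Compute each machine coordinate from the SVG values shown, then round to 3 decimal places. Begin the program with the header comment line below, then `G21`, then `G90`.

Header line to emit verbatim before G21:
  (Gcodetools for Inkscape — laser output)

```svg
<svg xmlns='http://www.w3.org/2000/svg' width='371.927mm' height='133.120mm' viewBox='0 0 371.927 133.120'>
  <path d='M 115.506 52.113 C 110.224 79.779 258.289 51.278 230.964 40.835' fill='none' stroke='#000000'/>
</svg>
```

Since the viewBox matches the mm dimensions, user units are millimetres directly. The only transform is the Y-flip y_m = 133.120 − y_svg.

Shape 1 is a cubic bezier drawn with `<path>`. Its stroke #000000 means cut at S807, F1231. After flipping Y the toolpath is (115.506,81.007) → (128.109,70.554) → (161.735,70.018) → (200.606,75.836) → (228.942,84.446) → (230.964,92.285).

(Gcodetools for Inkscape — laser output)
G21
G90
G0 X115.506 Y81.007
M3 S807
G1 X128.109 Y70.554 F1231
G1 X161.735 Y70.018 F1231
G1 X200.606 Y75.836 F1231
G1 X228.942 Y84.446 F1231
G1 X230.964 Y92.285 F1231
M5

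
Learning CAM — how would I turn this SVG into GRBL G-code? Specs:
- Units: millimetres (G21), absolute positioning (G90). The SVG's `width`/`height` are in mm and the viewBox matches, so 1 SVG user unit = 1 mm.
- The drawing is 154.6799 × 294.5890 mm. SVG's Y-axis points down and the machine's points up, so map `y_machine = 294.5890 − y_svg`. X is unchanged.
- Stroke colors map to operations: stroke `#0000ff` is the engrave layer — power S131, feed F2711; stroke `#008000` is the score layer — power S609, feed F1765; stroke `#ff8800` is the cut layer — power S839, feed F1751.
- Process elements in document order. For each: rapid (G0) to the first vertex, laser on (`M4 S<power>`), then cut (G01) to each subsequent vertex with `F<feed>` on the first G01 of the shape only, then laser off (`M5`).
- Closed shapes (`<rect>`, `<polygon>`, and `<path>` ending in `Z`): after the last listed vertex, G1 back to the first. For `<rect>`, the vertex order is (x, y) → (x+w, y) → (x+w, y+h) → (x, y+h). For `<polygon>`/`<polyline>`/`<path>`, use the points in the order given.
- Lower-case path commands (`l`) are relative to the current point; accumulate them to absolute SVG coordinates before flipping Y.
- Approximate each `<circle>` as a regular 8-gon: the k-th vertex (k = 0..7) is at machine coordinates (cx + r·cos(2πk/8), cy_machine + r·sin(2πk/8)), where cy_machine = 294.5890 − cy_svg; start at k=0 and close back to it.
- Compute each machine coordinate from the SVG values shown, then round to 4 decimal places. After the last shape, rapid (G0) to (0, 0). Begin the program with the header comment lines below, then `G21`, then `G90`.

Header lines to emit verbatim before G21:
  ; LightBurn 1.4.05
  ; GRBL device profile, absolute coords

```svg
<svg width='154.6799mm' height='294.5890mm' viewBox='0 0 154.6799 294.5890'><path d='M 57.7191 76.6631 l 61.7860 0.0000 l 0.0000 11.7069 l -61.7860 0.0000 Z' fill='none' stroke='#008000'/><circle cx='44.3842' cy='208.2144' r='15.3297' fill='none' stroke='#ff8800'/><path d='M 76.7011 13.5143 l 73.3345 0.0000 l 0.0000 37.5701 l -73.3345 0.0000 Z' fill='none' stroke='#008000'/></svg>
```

Since the viewBox matches the mm dimensions, user units are millimetres directly. The only transform is the Y-flip y_m = 294.5890 − y_svg.

Shape 1 is a rectangle drawn with `<path>`. Its stroke #008000 means score at S609, F1765. After flipping Y the toolpath is (57.7191,217.9259) → (119.5051,217.9259) → (119.5051,206.2190) → (57.7191,206.2190) → (57.7191,217.9259), returning to the start.

Shape 2 is a circle drawn with `<circle>`. Its stroke #ff8800 means cut at S839, F1751. After flipping Y the toolpath is (59.7139,86.3746) → (55.2239,97.2143) → (44.3842,101.7043) → (33.5445,97.2143) → (29.0545,86.3746) → (33.5445,75.5349) → (44.3842,71.0449) → (55.2239,75.5349) → (59.7139,86.3746), returning to the start.

Shape 3 is a rectangle drawn with `<path>`. Its stroke #008000 means score at S609, F1765. After flipping Y the toolpath is (76.7011,281.0747) → (150.0356,281.0747) → (150.0356,243.5046) → (76.7011,243.5046) → (76.7011,281.0747), returning to the start.

; LightBurn 1.4.05
; GRBL device profile, absolute coords
G21
G90
G0 X57.7191 Y217.9259
M4 S609
G01 X119.5051 Y217.9259 F1765
G01 X119.5051 Y206.2190
G01 X57.7191 Y206.2190
G01 X57.7191 Y217.9259
M5
G0 X59.7139 Y86.3746
M4 S839
G01 X55.2239 Y97.2143 F1751
G01 X44.3842 Y101.7043
G01 X33.5445 Y97.2143
G01 X29.0545 Y86.3746
G01 X33.5445 Y75.5349
G01 X44.3842 Y71.0449
G01 X55.2239 Y75.5349
G01 X59.7139 Y86.3746
M5
G0 X76.7011 Y281.0747
M4 S609
G01 X150.0356 Y281.0747 F1765
G01 X150.0356 Y243.5046
G01 X76.7011 Y243.5046
G01 X76.7011 Y281.0747
M5
G0 X0.0000 Y0.0000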